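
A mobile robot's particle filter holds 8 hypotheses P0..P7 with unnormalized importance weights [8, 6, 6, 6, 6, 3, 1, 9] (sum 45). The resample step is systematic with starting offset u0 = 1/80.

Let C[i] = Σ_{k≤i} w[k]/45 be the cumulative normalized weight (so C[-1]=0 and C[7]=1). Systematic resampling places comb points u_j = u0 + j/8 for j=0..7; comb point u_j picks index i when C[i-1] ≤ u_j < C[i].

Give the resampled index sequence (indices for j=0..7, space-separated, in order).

0 0 1 2 3 4 5 7

C = [8/45, 14/45, 4/9, 26/45, 32/45, 7/9, 4/5, 1]
j=0: u_0=1/80 ∈ [0, 8/45) → index 0
j=1: u_1=11/80 ∈ [0, 8/45) → index 0
j=2: u_2=21/80 ∈ [8/45, 14/45) → index 1
j=3: u_3=31/80 ∈ [14/45, 4/9) → index 2
j=4: u_4=41/80 ∈ [4/9, 26/45) → index 3
j=5: u_5=51/80 ∈ [26/45, 32/45) → index 4
j=6: u_6=61/80 ∈ [32/45, 7/9) → index 5
j=7: u_7=71/80 ∈ [4/5, 1) → index 7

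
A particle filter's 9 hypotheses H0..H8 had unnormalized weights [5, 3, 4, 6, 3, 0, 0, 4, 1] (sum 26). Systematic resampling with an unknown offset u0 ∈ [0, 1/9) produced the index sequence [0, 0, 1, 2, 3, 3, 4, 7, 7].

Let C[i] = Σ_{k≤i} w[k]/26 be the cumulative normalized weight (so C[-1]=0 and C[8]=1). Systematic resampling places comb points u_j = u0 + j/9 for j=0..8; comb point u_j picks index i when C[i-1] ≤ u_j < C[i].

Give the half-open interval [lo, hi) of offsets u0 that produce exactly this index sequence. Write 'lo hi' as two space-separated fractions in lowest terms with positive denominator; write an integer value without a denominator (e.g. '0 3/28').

C = [5/26, 4/13, 6/13, 9/13, 21/26, 21/26, 21/26, 25/26, 1]
j=0 picked index 0: u0 ∈ [0, 5/26)
j=1 picked index 0: u0 ∈ [-1/9, 19/234)
j=2 picked index 1: u0 ∈ [-7/234, 10/117)
j=3 picked index 2: u0 ∈ [-1/39, 5/39)
j=4 picked index 3: u0 ∈ [2/117, 29/117)
j=5 picked index 3: u0 ∈ [-11/117, 16/117)
j=6 picked index 4: u0 ∈ [1/39, 11/78)
j=7 picked index 7: u0 ∈ [7/234, 43/234)
j=8 picked index 7: u0 ∈ [-19/234, 17/234)
intersection: [7/234, 17/234)

7/234 17/234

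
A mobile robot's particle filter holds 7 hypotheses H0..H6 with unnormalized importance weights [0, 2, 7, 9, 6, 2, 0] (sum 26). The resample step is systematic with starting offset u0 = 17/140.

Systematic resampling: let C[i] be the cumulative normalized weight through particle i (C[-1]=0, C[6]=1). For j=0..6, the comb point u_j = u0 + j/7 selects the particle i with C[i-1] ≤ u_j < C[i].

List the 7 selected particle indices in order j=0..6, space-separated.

2 2 3 3 4 4 5

C = [0, 1/13, 9/26, 9/13, 12/13, 1, 1]
j=0: u_0=17/140 ∈ [1/13, 9/26) → index 2
j=1: u_1=37/140 ∈ [1/13, 9/26) → index 2
j=2: u_2=57/140 ∈ [9/26, 9/13) → index 3
j=3: u_3=11/20 ∈ [9/26, 9/13) → index 3
j=4: u_4=97/140 ∈ [9/13, 12/13) → index 4
j=5: u_5=117/140 ∈ [9/13, 12/13) → index 4
j=6: u_6=137/140 ∈ [12/13, 1) → index 5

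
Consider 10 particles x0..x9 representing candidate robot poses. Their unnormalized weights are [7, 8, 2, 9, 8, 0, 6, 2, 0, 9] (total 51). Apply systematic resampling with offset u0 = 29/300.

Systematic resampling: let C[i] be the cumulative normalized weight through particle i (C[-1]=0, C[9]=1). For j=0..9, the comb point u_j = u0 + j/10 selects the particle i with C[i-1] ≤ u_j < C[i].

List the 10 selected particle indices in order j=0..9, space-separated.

C = [7/51, 5/17, 1/3, 26/51, 2/3, 2/3, 40/51, 14/17, 14/17, 1]
j=0: u_0=29/300 ∈ [0, 7/51) → index 0
j=1: u_1=59/300 ∈ [7/51, 5/17) → index 1
j=2: u_2=89/300 ∈ [5/17, 1/3) → index 2
j=3: u_3=119/300 ∈ [1/3, 26/51) → index 3
j=4: u_4=149/300 ∈ [1/3, 26/51) → index 3
j=5: u_5=179/300 ∈ [26/51, 2/3) → index 4
j=6: u_6=209/300 ∈ [2/3, 40/51) → index 6
j=7: u_7=239/300 ∈ [40/51, 14/17) → index 7
j=8: u_8=269/300 ∈ [14/17, 1) → index 9
j=9: u_9=299/300 ∈ [14/17, 1) → index 9

0 1 2 3 3 4 6 7 9 9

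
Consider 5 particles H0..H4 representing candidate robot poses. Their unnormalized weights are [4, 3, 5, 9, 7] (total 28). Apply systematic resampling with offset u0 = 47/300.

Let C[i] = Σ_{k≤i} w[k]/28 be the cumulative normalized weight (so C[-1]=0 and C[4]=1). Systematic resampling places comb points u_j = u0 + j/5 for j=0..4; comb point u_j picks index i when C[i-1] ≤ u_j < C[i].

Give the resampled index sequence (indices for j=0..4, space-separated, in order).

C = [1/7, 1/4, 3/7, 3/4, 1]
j=0: u_0=47/300 ∈ [1/7, 1/4) → index 1
j=1: u_1=107/300 ∈ [1/4, 3/7) → index 2
j=2: u_2=167/300 ∈ [3/7, 3/4) → index 3
j=3: u_3=227/300 ∈ [3/4, 1) → index 4
j=4: u_4=287/300 ∈ [3/4, 1) → index 4

1 2 3 4 4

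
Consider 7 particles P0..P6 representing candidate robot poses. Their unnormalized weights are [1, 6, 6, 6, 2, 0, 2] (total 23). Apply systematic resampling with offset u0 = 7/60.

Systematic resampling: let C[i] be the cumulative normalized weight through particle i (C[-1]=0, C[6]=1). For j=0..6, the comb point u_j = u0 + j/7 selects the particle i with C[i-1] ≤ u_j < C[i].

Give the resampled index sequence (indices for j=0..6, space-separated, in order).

1 1 2 2 3 4 6

C = [1/23, 7/23, 13/23, 19/23, 21/23, 21/23, 1]
j=0: u_0=7/60 ∈ [1/23, 7/23) → index 1
j=1: u_1=109/420 ∈ [1/23, 7/23) → index 1
j=2: u_2=169/420 ∈ [7/23, 13/23) → index 2
j=3: u_3=229/420 ∈ [7/23, 13/23) → index 2
j=4: u_4=289/420 ∈ [13/23, 19/23) → index 3
j=5: u_5=349/420 ∈ [19/23, 21/23) → index 4
j=6: u_6=409/420 ∈ [21/23, 1) → index 6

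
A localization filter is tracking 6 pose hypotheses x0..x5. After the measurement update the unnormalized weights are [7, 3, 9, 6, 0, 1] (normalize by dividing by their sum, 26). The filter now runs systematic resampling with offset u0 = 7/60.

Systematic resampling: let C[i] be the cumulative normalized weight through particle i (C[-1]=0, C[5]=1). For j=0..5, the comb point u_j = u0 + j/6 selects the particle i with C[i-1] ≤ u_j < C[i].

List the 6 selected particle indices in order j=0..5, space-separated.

C = [7/26, 5/13, 19/26, 25/26, 25/26, 1]
j=0: u_0=7/60 ∈ [0, 7/26) → index 0
j=1: u_1=17/60 ∈ [7/26, 5/13) → index 1
j=2: u_2=9/20 ∈ [5/13, 19/26) → index 2
j=3: u_3=37/60 ∈ [5/13, 19/26) → index 2
j=4: u_4=47/60 ∈ [19/26, 25/26) → index 3
j=5: u_5=19/20 ∈ [19/26, 25/26) → index 3

0 1 2 2 3 3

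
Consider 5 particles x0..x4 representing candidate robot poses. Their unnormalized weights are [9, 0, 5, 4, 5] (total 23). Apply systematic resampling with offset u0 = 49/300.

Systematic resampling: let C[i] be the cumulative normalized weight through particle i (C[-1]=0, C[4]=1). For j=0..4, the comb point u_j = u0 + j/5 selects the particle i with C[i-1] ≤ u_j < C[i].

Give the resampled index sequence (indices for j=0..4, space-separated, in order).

C = [9/23, 9/23, 14/23, 18/23, 1]
j=0: u_0=49/300 ∈ [0, 9/23) → index 0
j=1: u_1=109/300 ∈ [0, 9/23) → index 0
j=2: u_2=169/300 ∈ [9/23, 14/23) → index 2
j=3: u_3=229/300 ∈ [14/23, 18/23) → index 3
j=4: u_4=289/300 ∈ [18/23, 1) → index 4

0 0 2 3 4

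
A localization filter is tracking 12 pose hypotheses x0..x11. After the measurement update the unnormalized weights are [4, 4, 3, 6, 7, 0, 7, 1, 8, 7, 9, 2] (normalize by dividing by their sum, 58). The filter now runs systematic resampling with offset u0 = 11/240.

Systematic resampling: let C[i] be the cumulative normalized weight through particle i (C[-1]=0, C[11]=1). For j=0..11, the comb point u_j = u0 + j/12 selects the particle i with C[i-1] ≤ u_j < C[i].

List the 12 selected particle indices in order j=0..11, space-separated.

0 1 3 4 4 6 7 8 9 9 10 10

C = [2/29, 4/29, 11/58, 17/58, 12/29, 12/29, 31/58, 16/29, 20/29, 47/58, 28/29, 1]
j=0: u_0=11/240 ∈ [0, 2/29) → index 0
j=1: u_1=31/240 ∈ [2/29, 4/29) → index 1
j=2: u_2=17/80 ∈ [11/58, 17/58) → index 3
j=3: u_3=71/240 ∈ [17/58, 12/29) → index 4
j=4: u_4=91/240 ∈ [17/58, 12/29) → index 4
j=5: u_5=37/80 ∈ [12/29, 31/58) → index 6
j=6: u_6=131/240 ∈ [31/58, 16/29) → index 7
j=7: u_7=151/240 ∈ [16/29, 20/29) → index 8
j=8: u_8=57/80 ∈ [20/29, 47/58) → index 9
j=9: u_9=191/240 ∈ [20/29, 47/58) → index 9
j=10: u_10=211/240 ∈ [47/58, 28/29) → index 10
j=11: u_11=77/80 ∈ [47/58, 28/29) → index 10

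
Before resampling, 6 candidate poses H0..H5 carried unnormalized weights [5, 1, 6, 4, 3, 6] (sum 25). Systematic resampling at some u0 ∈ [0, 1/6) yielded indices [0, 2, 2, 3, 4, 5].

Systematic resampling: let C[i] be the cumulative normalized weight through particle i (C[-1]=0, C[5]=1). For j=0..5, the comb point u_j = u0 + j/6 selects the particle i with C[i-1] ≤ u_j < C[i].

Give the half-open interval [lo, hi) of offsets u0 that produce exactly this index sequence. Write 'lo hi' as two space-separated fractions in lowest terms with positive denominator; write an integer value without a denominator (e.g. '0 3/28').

C = [1/5, 6/25, 12/25, 16/25, 19/25, 1]
j=0 picked index 0: u0 ∈ [0, 1/5)
j=1 picked index 2: u0 ∈ [11/150, 47/150)
j=2 picked index 2: u0 ∈ [-7/75, 11/75)
j=3 picked index 3: u0 ∈ [-1/50, 7/50)
j=4 picked index 4: u0 ∈ [-2/75, 7/75)
j=5 picked index 5: u0 ∈ [-11/150, 1/6)
intersection: [11/150, 7/75)

11/150 7/75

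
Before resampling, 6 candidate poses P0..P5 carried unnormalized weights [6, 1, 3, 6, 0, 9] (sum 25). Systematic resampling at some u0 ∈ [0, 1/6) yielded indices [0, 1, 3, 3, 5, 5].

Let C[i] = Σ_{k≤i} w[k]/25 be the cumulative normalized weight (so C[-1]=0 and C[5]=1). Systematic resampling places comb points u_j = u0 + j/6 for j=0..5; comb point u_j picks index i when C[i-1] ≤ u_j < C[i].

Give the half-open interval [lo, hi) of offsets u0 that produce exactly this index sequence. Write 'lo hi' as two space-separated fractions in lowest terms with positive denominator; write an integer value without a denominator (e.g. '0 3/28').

C = [6/25, 7/25, 2/5, 16/25, 16/25, 1]
j=0 picked index 0: u0 ∈ [0, 6/25)
j=1 picked index 1: u0 ∈ [11/150, 17/150)
j=2 picked index 3: u0 ∈ [1/15, 23/75)
j=3 picked index 3: u0 ∈ [-1/10, 7/50)
j=4 picked index 5: u0 ∈ [-2/75, 1/3)
j=5 picked index 5: u0 ∈ [-29/150, 1/6)
intersection: [11/150, 17/150)

11/150 17/150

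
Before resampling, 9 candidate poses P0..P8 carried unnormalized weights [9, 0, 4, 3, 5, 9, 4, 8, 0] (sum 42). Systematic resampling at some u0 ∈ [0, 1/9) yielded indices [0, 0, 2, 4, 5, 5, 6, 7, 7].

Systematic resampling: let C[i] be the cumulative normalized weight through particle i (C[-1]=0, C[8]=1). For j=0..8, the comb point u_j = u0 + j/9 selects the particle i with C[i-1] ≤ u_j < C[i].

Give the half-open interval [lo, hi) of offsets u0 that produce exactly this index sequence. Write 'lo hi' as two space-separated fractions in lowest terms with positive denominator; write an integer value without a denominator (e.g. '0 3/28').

1/18 11/126

C = [3/14, 3/14, 13/42, 8/21, 1/2, 5/7, 17/21, 1, 1]
j=0 picked index 0: u0 ∈ [0, 3/14)
j=1 picked index 0: u0 ∈ [-1/9, 13/126)
j=2 picked index 2: u0 ∈ [-1/126, 11/126)
j=3 picked index 4: u0 ∈ [1/21, 1/6)
j=4 picked index 5: u0 ∈ [1/18, 17/63)
j=5 picked index 5: u0 ∈ [-1/18, 10/63)
j=6 picked index 6: u0 ∈ [1/21, 1/7)
j=7 picked index 7: u0 ∈ [2/63, 2/9)
j=8 picked index 7: u0 ∈ [-5/63, 1/9)
intersection: [1/18, 11/126)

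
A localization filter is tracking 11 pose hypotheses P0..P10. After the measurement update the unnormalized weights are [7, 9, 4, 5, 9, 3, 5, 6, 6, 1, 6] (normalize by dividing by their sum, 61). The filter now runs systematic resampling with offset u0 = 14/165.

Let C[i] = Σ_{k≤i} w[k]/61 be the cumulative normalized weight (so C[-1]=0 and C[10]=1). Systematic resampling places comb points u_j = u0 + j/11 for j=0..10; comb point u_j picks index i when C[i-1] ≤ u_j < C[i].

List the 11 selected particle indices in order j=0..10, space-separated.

C = [7/61, 16/61, 20/61, 25/61, 34/61, 37/61, 42/61, 48/61, 54/61, 55/61, 1]
j=0: u_0=14/165 ∈ [0, 7/61) → index 0
j=1: u_1=29/165 ∈ [7/61, 16/61) → index 1
j=2: u_2=4/15 ∈ [16/61, 20/61) → index 2
j=3: u_3=59/165 ∈ [20/61, 25/61) → index 3
j=4: u_4=74/165 ∈ [25/61, 34/61) → index 4
j=5: u_5=89/165 ∈ [25/61, 34/61) → index 4
j=6: u_6=104/165 ∈ [37/61, 42/61) → index 6
j=7: u_7=119/165 ∈ [42/61, 48/61) → index 7
j=8: u_8=134/165 ∈ [48/61, 54/61) → index 8
j=9: u_9=149/165 ∈ [55/61, 1) → index 10
j=10: u_10=164/165 ∈ [55/61, 1) → index 10

0 1 2 3 4 4 6 7 8 10 10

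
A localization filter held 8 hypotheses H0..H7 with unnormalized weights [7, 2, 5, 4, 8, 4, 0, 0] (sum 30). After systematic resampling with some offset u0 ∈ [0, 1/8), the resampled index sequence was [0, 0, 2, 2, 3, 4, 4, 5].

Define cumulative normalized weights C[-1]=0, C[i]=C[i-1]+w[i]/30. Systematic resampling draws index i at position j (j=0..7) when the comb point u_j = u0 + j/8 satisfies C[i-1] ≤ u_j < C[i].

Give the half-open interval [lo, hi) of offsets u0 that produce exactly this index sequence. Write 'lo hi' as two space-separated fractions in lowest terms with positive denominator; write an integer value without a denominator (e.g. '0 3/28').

C = [7/30, 3/10, 7/15, 3/5, 13/15, 1, 1, 1]
j=0 picked index 0: u0 ∈ [0, 7/30)
j=1 picked index 0: u0 ∈ [-1/8, 13/120)
j=2 picked index 2: u0 ∈ [1/20, 13/60)
j=3 picked index 2: u0 ∈ [-3/40, 11/120)
j=4 picked index 3: u0 ∈ [-1/30, 1/10)
j=5 picked index 4: u0 ∈ [-1/40, 29/120)
j=6 picked index 4: u0 ∈ [-3/20, 7/60)
j=7 picked index 5: u0 ∈ [-1/120, 1/8)
intersection: [1/20, 11/120)

1/20 11/120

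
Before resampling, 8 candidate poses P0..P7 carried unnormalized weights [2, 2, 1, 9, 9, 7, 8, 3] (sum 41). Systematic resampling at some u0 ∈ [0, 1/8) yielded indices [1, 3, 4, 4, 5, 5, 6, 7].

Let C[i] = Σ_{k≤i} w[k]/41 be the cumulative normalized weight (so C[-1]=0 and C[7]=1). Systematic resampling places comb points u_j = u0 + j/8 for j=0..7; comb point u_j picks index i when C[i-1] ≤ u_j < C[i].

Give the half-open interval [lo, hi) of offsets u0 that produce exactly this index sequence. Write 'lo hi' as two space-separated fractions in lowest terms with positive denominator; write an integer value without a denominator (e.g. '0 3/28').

C = [2/41, 4/41, 5/41, 14/41, 23/41, 30/41, 38/41, 1]
j=0 picked index 1: u0 ∈ [2/41, 4/41)
j=1 picked index 3: u0 ∈ [-1/328, 71/328)
j=2 picked index 4: u0 ∈ [15/164, 51/164)
j=3 picked index 4: u0 ∈ [-11/328, 61/328)
j=4 picked index 5: u0 ∈ [5/82, 19/82)
j=5 picked index 5: u0 ∈ [-21/328, 35/328)
j=6 picked index 6: u0 ∈ [-3/164, 29/164)
j=7 picked index 7: u0 ∈ [17/328, 1/8)
intersection: [15/164, 4/41)

15/164 4/41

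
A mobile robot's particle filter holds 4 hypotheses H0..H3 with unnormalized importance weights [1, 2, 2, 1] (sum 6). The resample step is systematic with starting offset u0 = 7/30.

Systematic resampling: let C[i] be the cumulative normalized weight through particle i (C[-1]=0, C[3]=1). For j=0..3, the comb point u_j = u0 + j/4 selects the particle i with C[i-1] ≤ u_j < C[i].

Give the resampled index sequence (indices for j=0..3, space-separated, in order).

1 1 2 3

C = [1/6, 1/2, 5/6, 1]
j=0: u_0=7/30 ∈ [1/6, 1/2) → index 1
j=1: u_1=29/60 ∈ [1/6, 1/2) → index 1
j=2: u_2=11/15 ∈ [1/2, 5/6) → index 2
j=3: u_3=59/60 ∈ [5/6, 1) → index 3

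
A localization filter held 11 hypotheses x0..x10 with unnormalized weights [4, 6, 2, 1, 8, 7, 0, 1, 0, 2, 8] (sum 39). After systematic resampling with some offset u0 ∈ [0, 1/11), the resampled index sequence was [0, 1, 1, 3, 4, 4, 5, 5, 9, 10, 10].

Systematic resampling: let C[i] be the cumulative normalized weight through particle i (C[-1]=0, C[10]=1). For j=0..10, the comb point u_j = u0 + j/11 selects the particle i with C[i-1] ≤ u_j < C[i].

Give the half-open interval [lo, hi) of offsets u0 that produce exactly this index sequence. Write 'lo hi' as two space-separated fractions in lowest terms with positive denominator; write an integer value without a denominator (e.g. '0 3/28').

5/143 2/33

C = [4/39, 10/39, 4/13, 1/3, 7/13, 28/39, 28/39, 29/39, 29/39, 31/39, 1]
j=0 picked index 0: u0 ∈ [0, 4/39)
j=1 picked index 1: u0 ∈ [5/429, 71/429)
j=2 picked index 1: u0 ∈ [-34/429, 32/429)
j=3 picked index 3: u0 ∈ [5/143, 2/33)
j=4 picked index 4: u0 ∈ [-1/33, 25/143)
j=5 picked index 4: u0 ∈ [-4/33, 12/143)
j=6 picked index 5: u0 ∈ [-1/143, 74/429)
j=7 picked index 5: u0 ∈ [-14/143, 35/429)
j=8 picked index 9: u0 ∈ [7/429, 29/429)
j=9 picked index 10: u0 ∈ [-10/429, 2/11)
j=10 picked index 10: u0 ∈ [-49/429, 1/11)
intersection: [5/143, 2/33)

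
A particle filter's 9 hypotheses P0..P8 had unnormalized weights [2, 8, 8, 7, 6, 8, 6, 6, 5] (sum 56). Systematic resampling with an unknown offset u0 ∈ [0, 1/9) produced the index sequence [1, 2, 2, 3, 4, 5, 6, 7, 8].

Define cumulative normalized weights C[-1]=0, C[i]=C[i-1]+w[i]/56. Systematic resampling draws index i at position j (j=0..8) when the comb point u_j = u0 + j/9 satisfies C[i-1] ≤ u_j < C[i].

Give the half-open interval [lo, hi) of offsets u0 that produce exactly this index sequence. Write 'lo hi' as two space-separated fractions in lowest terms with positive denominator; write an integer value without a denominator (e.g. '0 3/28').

C = [1/28, 5/28, 9/28, 25/56, 31/56, 39/56, 45/56, 51/56, 1]
j=0 picked index 1: u0 ∈ [1/28, 5/28)
j=1 picked index 2: u0 ∈ [17/252, 53/252)
j=2 picked index 2: u0 ∈ [-11/252, 25/252)
j=3 picked index 3: u0 ∈ [-1/84, 19/168)
j=4 picked index 4: u0 ∈ [1/504, 55/504)
j=5 picked index 5: u0 ∈ [-1/504, 71/504)
j=6 picked index 6: u0 ∈ [5/168, 23/168)
j=7 picked index 7: u0 ∈ [13/504, 67/504)
j=8 picked index 8: u0 ∈ [11/504, 1/9)
intersection: [17/252, 25/252)

17/252 25/252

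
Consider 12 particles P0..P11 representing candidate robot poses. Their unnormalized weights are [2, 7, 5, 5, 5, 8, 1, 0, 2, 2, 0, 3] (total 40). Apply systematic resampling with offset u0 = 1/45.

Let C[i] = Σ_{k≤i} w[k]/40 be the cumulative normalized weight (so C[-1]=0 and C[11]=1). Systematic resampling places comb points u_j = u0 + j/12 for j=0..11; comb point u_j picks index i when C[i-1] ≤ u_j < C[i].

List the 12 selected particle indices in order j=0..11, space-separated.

C = [1/20, 9/40, 7/20, 19/40, 3/5, 4/5, 33/40, 33/40, 7/8, 37/40, 37/40, 1]
j=0: u_0=1/45 ∈ [0, 1/20) → index 0
j=1: u_1=19/180 ∈ [1/20, 9/40) → index 1
j=2: u_2=17/90 ∈ [1/20, 9/40) → index 1
j=3: u_3=49/180 ∈ [9/40, 7/20) → index 2
j=4: u_4=16/45 ∈ [7/20, 19/40) → index 3
j=5: u_5=79/180 ∈ [7/20, 19/40) → index 3
j=6: u_6=47/90 ∈ [19/40, 3/5) → index 4
j=7: u_7=109/180 ∈ [3/5, 4/5) → index 5
j=8: u_8=31/45 ∈ [3/5, 4/5) → index 5
j=9: u_9=139/180 ∈ [3/5, 4/5) → index 5
j=10: u_10=77/90 ∈ [33/40, 7/8) → index 8
j=11: u_11=169/180 ∈ [37/40, 1) → index 11

0 1 1 2 3 3 4 5 5 5 8 11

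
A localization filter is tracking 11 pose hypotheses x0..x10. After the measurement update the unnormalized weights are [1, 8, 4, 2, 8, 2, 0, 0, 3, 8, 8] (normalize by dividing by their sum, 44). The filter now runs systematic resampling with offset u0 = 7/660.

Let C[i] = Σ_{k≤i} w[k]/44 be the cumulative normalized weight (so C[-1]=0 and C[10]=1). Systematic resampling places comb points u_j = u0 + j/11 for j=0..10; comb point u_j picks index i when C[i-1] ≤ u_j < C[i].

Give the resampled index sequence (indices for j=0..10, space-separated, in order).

C = [1/44, 9/44, 13/44, 15/44, 23/44, 25/44, 25/44, 25/44, 7/11, 9/11, 1]
j=0: u_0=7/660 ∈ [0, 1/44) → index 0
j=1: u_1=67/660 ∈ [1/44, 9/44) → index 1
j=2: u_2=127/660 ∈ [1/44, 9/44) → index 1
j=3: u_3=17/60 ∈ [9/44, 13/44) → index 2
j=4: u_4=247/660 ∈ [15/44, 23/44) → index 4
j=5: u_5=307/660 ∈ [15/44, 23/44) → index 4
j=6: u_6=367/660 ∈ [23/44, 25/44) → index 5
j=7: u_7=427/660 ∈ [7/11, 9/11) → index 9
j=8: u_8=487/660 ∈ [7/11, 9/11) → index 9
j=9: u_9=547/660 ∈ [9/11, 1) → index 10
j=10: u_10=607/660 ∈ [9/11, 1) → index 10

0 1 1 2 4 4 5 9 9 10 10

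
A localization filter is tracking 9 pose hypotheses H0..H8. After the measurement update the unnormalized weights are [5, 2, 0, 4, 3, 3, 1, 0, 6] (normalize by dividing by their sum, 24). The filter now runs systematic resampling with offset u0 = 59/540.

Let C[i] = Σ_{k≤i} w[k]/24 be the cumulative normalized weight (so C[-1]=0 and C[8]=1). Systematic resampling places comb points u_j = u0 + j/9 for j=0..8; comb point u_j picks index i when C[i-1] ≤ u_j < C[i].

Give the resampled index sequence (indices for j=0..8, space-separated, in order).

0 1 3 3 4 5 8 8 8

C = [5/24, 7/24, 7/24, 11/24, 7/12, 17/24, 3/4, 3/4, 1]
j=0: u_0=59/540 ∈ [0, 5/24) → index 0
j=1: u_1=119/540 ∈ [5/24, 7/24) → index 1
j=2: u_2=179/540 ∈ [7/24, 11/24) → index 3
j=3: u_3=239/540 ∈ [7/24, 11/24) → index 3
j=4: u_4=299/540 ∈ [11/24, 7/12) → index 4
j=5: u_5=359/540 ∈ [7/12, 17/24) → index 5
j=6: u_6=419/540 ∈ [3/4, 1) → index 8
j=7: u_7=479/540 ∈ [3/4, 1) → index 8
j=8: u_8=539/540 ∈ [3/4, 1) → index 8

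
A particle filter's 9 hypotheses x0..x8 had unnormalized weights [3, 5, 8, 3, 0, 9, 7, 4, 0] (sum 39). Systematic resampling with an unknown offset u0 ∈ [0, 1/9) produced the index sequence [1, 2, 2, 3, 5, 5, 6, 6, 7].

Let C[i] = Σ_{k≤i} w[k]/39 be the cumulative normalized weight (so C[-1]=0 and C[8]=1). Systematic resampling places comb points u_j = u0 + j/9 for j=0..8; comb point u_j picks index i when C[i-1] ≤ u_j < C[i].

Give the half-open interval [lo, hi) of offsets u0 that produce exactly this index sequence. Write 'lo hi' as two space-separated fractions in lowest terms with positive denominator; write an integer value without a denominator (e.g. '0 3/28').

C = [1/13, 8/39, 16/39, 19/39, 19/39, 28/39, 35/39, 1, 1]
j=0 picked index 1: u0 ∈ [1/13, 8/39)
j=1 picked index 2: u0 ∈ [11/117, 35/117)
j=2 picked index 2: u0 ∈ [-2/117, 22/117)
j=3 picked index 3: u0 ∈ [1/13, 2/13)
j=4 picked index 5: u0 ∈ [5/117, 32/117)
j=5 picked index 5: u0 ∈ [-8/117, 19/117)
j=6 picked index 6: u0 ∈ [2/39, 3/13)
j=7 picked index 6: u0 ∈ [-7/117, 14/117)
j=8 picked index 7: u0 ∈ [1/117, 1/9)
intersection: [11/117, 1/9)

11/117 1/9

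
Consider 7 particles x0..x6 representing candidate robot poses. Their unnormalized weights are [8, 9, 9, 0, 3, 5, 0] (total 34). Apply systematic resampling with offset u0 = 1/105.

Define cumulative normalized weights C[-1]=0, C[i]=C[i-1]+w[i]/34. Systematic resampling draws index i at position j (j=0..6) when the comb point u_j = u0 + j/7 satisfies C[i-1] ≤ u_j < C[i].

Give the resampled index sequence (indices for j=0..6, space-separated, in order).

C = [4/17, 1/2, 13/17, 13/17, 29/34, 1, 1]
j=0: u_0=1/105 ∈ [0, 4/17) → index 0
j=1: u_1=16/105 ∈ [0, 4/17) → index 0
j=2: u_2=31/105 ∈ [4/17, 1/2) → index 1
j=3: u_3=46/105 ∈ [4/17, 1/2) → index 1
j=4: u_4=61/105 ∈ [1/2, 13/17) → index 2
j=5: u_5=76/105 ∈ [1/2, 13/17) → index 2
j=6: u_6=13/15 ∈ [29/34, 1) → index 5

0 0 1 1 2 2 5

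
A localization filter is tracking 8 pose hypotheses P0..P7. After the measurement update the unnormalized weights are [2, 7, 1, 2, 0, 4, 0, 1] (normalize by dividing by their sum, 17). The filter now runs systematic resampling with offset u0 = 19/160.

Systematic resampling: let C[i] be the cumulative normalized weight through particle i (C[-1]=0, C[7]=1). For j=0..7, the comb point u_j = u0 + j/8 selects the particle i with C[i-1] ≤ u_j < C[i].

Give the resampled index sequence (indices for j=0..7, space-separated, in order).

1 1 1 1 3 5 5 7

C = [2/17, 9/17, 10/17, 12/17, 12/17, 16/17, 16/17, 1]
j=0: u_0=19/160 ∈ [2/17, 9/17) → index 1
j=1: u_1=39/160 ∈ [2/17, 9/17) → index 1
j=2: u_2=59/160 ∈ [2/17, 9/17) → index 1
j=3: u_3=79/160 ∈ [2/17, 9/17) → index 1
j=4: u_4=99/160 ∈ [10/17, 12/17) → index 3
j=5: u_5=119/160 ∈ [12/17, 16/17) → index 5
j=6: u_6=139/160 ∈ [12/17, 16/17) → index 5
j=7: u_7=159/160 ∈ [16/17, 1) → index 7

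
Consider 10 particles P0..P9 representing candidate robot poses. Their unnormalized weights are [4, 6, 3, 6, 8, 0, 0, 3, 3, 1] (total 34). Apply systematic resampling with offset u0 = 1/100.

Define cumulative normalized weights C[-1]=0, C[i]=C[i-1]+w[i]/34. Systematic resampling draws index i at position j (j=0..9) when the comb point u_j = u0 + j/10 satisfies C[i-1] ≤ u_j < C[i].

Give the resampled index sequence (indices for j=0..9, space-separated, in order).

C = [2/17, 5/17, 13/34, 19/34, 27/34, 27/34, 27/34, 15/17, 33/34, 1]
j=0: u_0=1/100 ∈ [0, 2/17) → index 0
j=1: u_1=11/100 ∈ [0, 2/17) → index 0
j=2: u_2=21/100 ∈ [2/17, 5/17) → index 1
j=3: u_3=31/100 ∈ [5/17, 13/34) → index 2
j=4: u_4=41/100 ∈ [13/34, 19/34) → index 3
j=5: u_5=51/100 ∈ [13/34, 19/34) → index 3
j=6: u_6=61/100 ∈ [19/34, 27/34) → index 4
j=7: u_7=71/100 ∈ [19/34, 27/34) → index 4
j=8: u_8=81/100 ∈ [27/34, 15/17) → index 7
j=9: u_9=91/100 ∈ [15/17, 33/34) → index 8

0 0 1 2 3 3 4 4 7 8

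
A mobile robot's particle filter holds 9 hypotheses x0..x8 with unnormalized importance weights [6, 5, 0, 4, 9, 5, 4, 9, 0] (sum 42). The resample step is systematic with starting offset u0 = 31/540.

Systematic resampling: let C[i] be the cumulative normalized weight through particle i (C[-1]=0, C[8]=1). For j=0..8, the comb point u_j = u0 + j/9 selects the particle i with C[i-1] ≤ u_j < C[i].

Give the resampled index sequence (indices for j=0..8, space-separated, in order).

C = [1/7, 11/42, 11/42, 5/14, 4/7, 29/42, 11/14, 1, 1]
j=0: u_0=31/540 ∈ [0, 1/7) → index 0
j=1: u_1=91/540 ∈ [1/7, 11/42) → index 1
j=2: u_2=151/540 ∈ [11/42, 5/14) → index 3
j=3: u_3=211/540 ∈ [5/14, 4/7) → index 4
j=4: u_4=271/540 ∈ [5/14, 4/7) → index 4
j=5: u_5=331/540 ∈ [4/7, 29/42) → index 5
j=6: u_6=391/540 ∈ [29/42, 11/14) → index 6
j=7: u_7=451/540 ∈ [11/14, 1) → index 7
j=8: u_8=511/540 ∈ [11/14, 1) → index 7

0 1 3 4 4 5 6 7 7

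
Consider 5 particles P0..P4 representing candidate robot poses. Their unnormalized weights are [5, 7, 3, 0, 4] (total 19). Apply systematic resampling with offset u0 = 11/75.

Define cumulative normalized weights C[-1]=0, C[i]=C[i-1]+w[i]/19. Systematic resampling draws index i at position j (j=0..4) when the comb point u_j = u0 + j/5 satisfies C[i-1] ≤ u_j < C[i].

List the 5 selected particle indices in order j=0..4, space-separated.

0 1 1 2 4

C = [5/19, 12/19, 15/19, 15/19, 1]
j=0: u_0=11/75 ∈ [0, 5/19) → index 0
j=1: u_1=26/75 ∈ [5/19, 12/19) → index 1
j=2: u_2=41/75 ∈ [5/19, 12/19) → index 1
j=3: u_3=56/75 ∈ [12/19, 15/19) → index 2
j=4: u_4=71/75 ∈ [15/19, 1) → index 4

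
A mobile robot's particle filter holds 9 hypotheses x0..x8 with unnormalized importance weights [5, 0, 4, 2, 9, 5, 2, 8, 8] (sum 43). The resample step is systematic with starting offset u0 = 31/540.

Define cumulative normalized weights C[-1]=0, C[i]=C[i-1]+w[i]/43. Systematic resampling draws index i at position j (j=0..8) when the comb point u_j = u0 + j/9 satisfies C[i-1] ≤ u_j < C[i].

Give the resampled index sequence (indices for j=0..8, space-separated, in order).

0 2 4 4 5 6 7 8 8

C = [5/43, 5/43, 9/43, 11/43, 20/43, 25/43, 27/43, 35/43, 1]
j=0: u_0=31/540 ∈ [0, 5/43) → index 0
j=1: u_1=91/540 ∈ [5/43, 9/43) → index 2
j=2: u_2=151/540 ∈ [11/43, 20/43) → index 4
j=3: u_3=211/540 ∈ [11/43, 20/43) → index 4
j=4: u_4=271/540 ∈ [20/43, 25/43) → index 5
j=5: u_5=331/540 ∈ [25/43, 27/43) → index 6
j=6: u_6=391/540 ∈ [27/43, 35/43) → index 7
j=7: u_7=451/540 ∈ [35/43, 1) → index 8
j=8: u_8=511/540 ∈ [35/43, 1) → index 8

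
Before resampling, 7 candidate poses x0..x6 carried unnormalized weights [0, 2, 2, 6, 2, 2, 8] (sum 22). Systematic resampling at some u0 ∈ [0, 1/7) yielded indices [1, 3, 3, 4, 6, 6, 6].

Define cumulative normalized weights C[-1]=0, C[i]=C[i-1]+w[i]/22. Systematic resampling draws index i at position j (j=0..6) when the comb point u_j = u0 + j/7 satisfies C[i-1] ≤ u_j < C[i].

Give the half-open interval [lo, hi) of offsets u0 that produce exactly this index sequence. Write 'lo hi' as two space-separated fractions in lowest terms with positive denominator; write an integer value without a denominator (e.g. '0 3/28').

C = [0, 1/11, 2/11, 5/11, 6/11, 7/11, 1]
j=0 picked index 1: u0 ∈ [0, 1/11)
j=1 picked index 3: u0 ∈ [3/77, 24/77)
j=2 picked index 3: u0 ∈ [-8/77, 13/77)
j=3 picked index 4: u0 ∈ [2/77, 9/77)
j=4 picked index 6: u0 ∈ [5/77, 3/7)
j=5 picked index 6: u0 ∈ [-6/77, 2/7)
j=6 picked index 6: u0 ∈ [-17/77, 1/7)
intersection: [5/77, 1/11)

5/77 1/11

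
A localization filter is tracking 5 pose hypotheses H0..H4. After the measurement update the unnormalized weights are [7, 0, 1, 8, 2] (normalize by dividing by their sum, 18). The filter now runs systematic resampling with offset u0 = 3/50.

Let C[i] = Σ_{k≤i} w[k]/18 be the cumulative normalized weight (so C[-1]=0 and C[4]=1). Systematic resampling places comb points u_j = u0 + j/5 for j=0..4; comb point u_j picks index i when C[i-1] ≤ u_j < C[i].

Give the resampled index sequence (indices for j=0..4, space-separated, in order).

0 0 3 3 3

C = [7/18, 7/18, 4/9, 8/9, 1]
j=0: u_0=3/50 ∈ [0, 7/18) → index 0
j=1: u_1=13/50 ∈ [0, 7/18) → index 0
j=2: u_2=23/50 ∈ [4/9, 8/9) → index 3
j=3: u_3=33/50 ∈ [4/9, 8/9) → index 3
j=4: u_4=43/50 ∈ [4/9, 8/9) → index 3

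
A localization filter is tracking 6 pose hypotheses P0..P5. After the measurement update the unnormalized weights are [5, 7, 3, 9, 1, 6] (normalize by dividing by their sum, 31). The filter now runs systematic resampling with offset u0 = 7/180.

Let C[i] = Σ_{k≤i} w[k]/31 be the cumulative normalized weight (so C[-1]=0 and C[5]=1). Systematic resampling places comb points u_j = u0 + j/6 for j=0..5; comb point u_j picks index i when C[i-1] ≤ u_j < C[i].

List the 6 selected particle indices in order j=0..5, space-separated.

0 1 1 3 3 5

C = [5/31, 12/31, 15/31, 24/31, 25/31, 1]
j=0: u_0=7/180 ∈ [0, 5/31) → index 0
j=1: u_1=37/180 ∈ [5/31, 12/31) → index 1
j=2: u_2=67/180 ∈ [5/31, 12/31) → index 1
j=3: u_3=97/180 ∈ [15/31, 24/31) → index 3
j=4: u_4=127/180 ∈ [15/31, 24/31) → index 3
j=5: u_5=157/180 ∈ [25/31, 1) → index 5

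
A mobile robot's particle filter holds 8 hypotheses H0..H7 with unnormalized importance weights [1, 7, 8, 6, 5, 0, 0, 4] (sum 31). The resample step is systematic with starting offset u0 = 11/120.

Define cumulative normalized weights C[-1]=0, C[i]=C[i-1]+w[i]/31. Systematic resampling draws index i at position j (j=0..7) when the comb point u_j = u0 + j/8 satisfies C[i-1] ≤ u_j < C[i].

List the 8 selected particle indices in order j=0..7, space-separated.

C = [1/31, 8/31, 16/31, 22/31, 27/31, 27/31, 27/31, 1]
j=0: u_0=11/120 ∈ [1/31, 8/31) → index 1
j=1: u_1=13/60 ∈ [1/31, 8/31) → index 1
j=2: u_2=41/120 ∈ [8/31, 16/31) → index 2
j=3: u_3=7/15 ∈ [8/31, 16/31) → index 2
j=4: u_4=71/120 ∈ [16/31, 22/31) → index 3
j=5: u_5=43/60 ∈ [22/31, 27/31) → index 4
j=6: u_6=101/120 ∈ [22/31, 27/31) → index 4
j=7: u_7=29/30 ∈ [27/31, 1) → index 7

1 1 2 2 3 4 4 7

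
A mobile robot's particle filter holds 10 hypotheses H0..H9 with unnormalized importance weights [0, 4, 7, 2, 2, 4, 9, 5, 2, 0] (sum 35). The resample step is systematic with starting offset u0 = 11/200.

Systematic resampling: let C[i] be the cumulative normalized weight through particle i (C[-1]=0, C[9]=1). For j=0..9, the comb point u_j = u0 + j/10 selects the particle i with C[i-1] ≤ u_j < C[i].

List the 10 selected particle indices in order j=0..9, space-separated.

C = [0, 4/35, 11/35, 13/35, 3/7, 19/35, 4/5, 33/35, 1, 1]
j=0: u_0=11/200 ∈ [0, 4/35) → index 1
j=1: u_1=31/200 ∈ [4/35, 11/35) → index 2
j=2: u_2=51/200 ∈ [4/35, 11/35) → index 2
j=3: u_3=71/200 ∈ [11/35, 13/35) → index 3
j=4: u_4=91/200 ∈ [3/7, 19/35) → index 5
j=5: u_5=111/200 ∈ [19/35, 4/5) → index 6
j=6: u_6=131/200 ∈ [19/35, 4/5) → index 6
j=7: u_7=151/200 ∈ [19/35, 4/5) → index 6
j=8: u_8=171/200 ∈ [4/5, 33/35) → index 7
j=9: u_9=191/200 ∈ [33/35, 1) → index 8

1 2 2 3 5 6 6 6 7 8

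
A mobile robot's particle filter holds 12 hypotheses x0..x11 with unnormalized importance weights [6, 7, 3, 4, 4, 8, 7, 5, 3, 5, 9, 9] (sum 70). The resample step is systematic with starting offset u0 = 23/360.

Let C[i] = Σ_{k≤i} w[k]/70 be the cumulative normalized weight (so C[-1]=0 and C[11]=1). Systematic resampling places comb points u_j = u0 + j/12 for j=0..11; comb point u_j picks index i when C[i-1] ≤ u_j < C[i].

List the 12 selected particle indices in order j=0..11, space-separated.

0 1 3 4 5 6 7 8 9 10 11 11

C = [3/35, 13/70, 8/35, 2/7, 12/35, 16/35, 39/70, 22/35, 47/70, 26/35, 61/70, 1]
j=0: u_0=23/360 ∈ [0, 3/35) → index 0
j=1: u_1=53/360 ∈ [3/35, 13/70) → index 1
j=2: u_2=83/360 ∈ [8/35, 2/7) → index 3
j=3: u_3=113/360 ∈ [2/7, 12/35) → index 4
j=4: u_4=143/360 ∈ [12/35, 16/35) → index 5
j=5: u_5=173/360 ∈ [16/35, 39/70) → index 6
j=6: u_6=203/360 ∈ [39/70, 22/35) → index 7
j=7: u_7=233/360 ∈ [22/35, 47/70) → index 8
j=8: u_8=263/360 ∈ [47/70, 26/35) → index 9
j=9: u_9=293/360 ∈ [26/35, 61/70) → index 10
j=10: u_10=323/360 ∈ [61/70, 1) → index 11
j=11: u_11=353/360 ∈ [61/70, 1) → index 11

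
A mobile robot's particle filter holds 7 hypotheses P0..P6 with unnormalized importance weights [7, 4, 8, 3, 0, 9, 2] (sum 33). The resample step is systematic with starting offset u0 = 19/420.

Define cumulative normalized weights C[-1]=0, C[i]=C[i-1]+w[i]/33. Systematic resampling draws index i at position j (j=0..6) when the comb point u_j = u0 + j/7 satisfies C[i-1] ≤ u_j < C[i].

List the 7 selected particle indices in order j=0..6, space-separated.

C = [7/33, 1/3, 19/33, 2/3, 2/3, 31/33, 1]
j=0: u_0=19/420 ∈ [0, 7/33) → index 0
j=1: u_1=79/420 ∈ [0, 7/33) → index 0
j=2: u_2=139/420 ∈ [7/33, 1/3) → index 1
j=3: u_3=199/420 ∈ [1/3, 19/33) → index 2
j=4: u_4=37/60 ∈ [19/33, 2/3) → index 3
j=5: u_5=319/420 ∈ [2/3, 31/33) → index 5
j=6: u_6=379/420 ∈ [2/3, 31/33) → index 5

0 0 1 2 3 5 5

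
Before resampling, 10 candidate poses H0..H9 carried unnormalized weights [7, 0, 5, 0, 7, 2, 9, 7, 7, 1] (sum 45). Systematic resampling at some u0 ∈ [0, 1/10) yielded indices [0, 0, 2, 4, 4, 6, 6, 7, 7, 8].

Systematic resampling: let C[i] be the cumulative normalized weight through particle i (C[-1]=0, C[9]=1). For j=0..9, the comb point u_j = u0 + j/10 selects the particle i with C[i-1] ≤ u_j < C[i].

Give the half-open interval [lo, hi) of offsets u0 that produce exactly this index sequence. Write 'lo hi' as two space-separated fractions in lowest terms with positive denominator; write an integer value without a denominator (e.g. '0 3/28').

C = [7/45, 7/45, 4/15, 4/15, 19/45, 7/15, 2/3, 37/45, 44/45, 1]
j=0 picked index 0: u0 ∈ [0, 7/45)
j=1 picked index 0: u0 ∈ [-1/10, 1/18)
j=2 picked index 2: u0 ∈ [-2/45, 1/15)
j=3 picked index 4: u0 ∈ [-1/30, 11/90)
j=4 picked index 4: u0 ∈ [-2/15, 1/45)
j=5 picked index 6: u0 ∈ [-1/30, 1/6)
j=6 picked index 6: u0 ∈ [-2/15, 1/15)
j=7 picked index 7: u0 ∈ [-1/30, 11/90)
j=8 picked index 7: u0 ∈ [-2/15, 1/45)
j=9 picked index 8: u0 ∈ [-7/90, 7/90)
intersection: [0, 1/45)

0 1/45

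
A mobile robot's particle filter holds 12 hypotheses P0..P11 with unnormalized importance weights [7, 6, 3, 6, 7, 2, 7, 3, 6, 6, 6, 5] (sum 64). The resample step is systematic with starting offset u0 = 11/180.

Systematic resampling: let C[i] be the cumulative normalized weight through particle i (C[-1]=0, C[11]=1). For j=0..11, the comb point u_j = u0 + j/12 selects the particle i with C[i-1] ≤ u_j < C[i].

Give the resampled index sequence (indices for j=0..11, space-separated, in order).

C = [7/64, 13/64, 1/4, 11/32, 29/64, 31/64, 19/32, 41/64, 47/64, 53/64, 59/64, 1]
j=0: u_0=11/180 ∈ [0, 7/64) → index 0
j=1: u_1=13/90 ∈ [7/64, 13/64) → index 1
j=2: u_2=41/180 ∈ [13/64, 1/4) → index 2
j=3: u_3=14/45 ∈ [1/4, 11/32) → index 3
j=4: u_4=71/180 ∈ [11/32, 29/64) → index 4
j=5: u_5=43/90 ∈ [29/64, 31/64) → index 5
j=6: u_6=101/180 ∈ [31/64, 19/32) → index 6
j=7: u_7=29/45 ∈ [41/64, 47/64) → index 8
j=8: u_8=131/180 ∈ [41/64, 47/64) → index 8
j=9: u_9=73/90 ∈ [47/64, 53/64) → index 9
j=10: u_10=161/180 ∈ [53/64, 59/64) → index 10
j=11: u_11=44/45 ∈ [59/64, 1) → index 11

0 1 2 3 4 5 6 8 8 9 10 11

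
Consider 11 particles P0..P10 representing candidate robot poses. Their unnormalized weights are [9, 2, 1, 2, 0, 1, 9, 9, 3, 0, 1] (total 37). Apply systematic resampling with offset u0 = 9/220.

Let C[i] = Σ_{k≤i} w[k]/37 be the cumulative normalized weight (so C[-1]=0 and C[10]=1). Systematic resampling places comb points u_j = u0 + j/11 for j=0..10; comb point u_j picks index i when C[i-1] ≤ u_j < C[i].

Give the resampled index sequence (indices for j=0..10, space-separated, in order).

C = [9/37, 11/37, 12/37, 14/37, 14/37, 15/37, 24/37, 33/37, 36/37, 36/37, 1]
j=0: u_0=9/220 ∈ [0, 9/37) → index 0
j=1: u_1=29/220 ∈ [0, 9/37) → index 0
j=2: u_2=49/220 ∈ [0, 9/37) → index 0
j=3: u_3=69/220 ∈ [11/37, 12/37) → index 2
j=4: u_4=89/220 ∈ [14/37, 15/37) → index 5
j=5: u_5=109/220 ∈ [15/37, 24/37) → index 6
j=6: u_6=129/220 ∈ [15/37, 24/37) → index 6
j=7: u_7=149/220 ∈ [24/37, 33/37) → index 7
j=8: u_8=169/220 ∈ [24/37, 33/37) → index 7
j=9: u_9=189/220 ∈ [24/37, 33/37) → index 7
j=10: u_10=19/20 ∈ [33/37, 36/37) → index 8

0 0 0 2 5 6 6 7 7 7 8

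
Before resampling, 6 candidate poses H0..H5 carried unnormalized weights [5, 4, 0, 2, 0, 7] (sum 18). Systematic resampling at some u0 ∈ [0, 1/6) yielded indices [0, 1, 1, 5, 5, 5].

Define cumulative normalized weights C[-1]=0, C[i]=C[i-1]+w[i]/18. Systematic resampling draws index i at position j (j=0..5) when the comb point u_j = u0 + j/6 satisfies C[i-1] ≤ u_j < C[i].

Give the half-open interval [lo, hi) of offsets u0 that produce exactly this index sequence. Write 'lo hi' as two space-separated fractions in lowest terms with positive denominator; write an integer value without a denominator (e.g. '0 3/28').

1/9 1/6

C = [5/18, 1/2, 1/2, 11/18, 11/18, 1]
j=0 picked index 0: u0 ∈ [0, 5/18)
j=1 picked index 1: u0 ∈ [1/9, 1/3)
j=2 picked index 1: u0 ∈ [-1/18, 1/6)
j=3 picked index 5: u0 ∈ [1/9, 1/2)
j=4 picked index 5: u0 ∈ [-1/18, 1/3)
j=5 picked index 5: u0 ∈ [-2/9, 1/6)
intersection: [1/9, 1/6)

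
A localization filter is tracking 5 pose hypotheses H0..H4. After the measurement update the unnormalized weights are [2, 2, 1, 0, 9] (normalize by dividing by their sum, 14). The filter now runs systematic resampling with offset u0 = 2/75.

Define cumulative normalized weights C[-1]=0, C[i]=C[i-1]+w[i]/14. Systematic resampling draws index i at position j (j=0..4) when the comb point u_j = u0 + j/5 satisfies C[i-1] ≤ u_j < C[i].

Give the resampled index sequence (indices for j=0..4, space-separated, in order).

C = [1/7, 2/7, 5/14, 5/14, 1]
j=0: u_0=2/75 ∈ [0, 1/7) → index 0
j=1: u_1=17/75 ∈ [1/7, 2/7) → index 1
j=2: u_2=32/75 ∈ [5/14, 1) → index 4
j=3: u_3=47/75 ∈ [5/14, 1) → index 4
j=4: u_4=62/75 ∈ [5/14, 1) → index 4

0 1 4 4 4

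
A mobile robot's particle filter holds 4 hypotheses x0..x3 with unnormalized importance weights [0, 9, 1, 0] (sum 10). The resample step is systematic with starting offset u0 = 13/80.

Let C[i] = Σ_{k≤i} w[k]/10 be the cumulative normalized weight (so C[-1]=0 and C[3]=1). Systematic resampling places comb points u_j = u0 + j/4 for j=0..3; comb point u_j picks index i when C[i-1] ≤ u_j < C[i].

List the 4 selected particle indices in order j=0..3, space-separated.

C = [0, 9/10, 1, 1]
j=0: u_0=13/80 ∈ [0, 9/10) → index 1
j=1: u_1=33/80 ∈ [0, 9/10) → index 1
j=2: u_2=53/80 ∈ [0, 9/10) → index 1
j=3: u_3=73/80 ∈ [9/10, 1) → index 2

1 1 1 2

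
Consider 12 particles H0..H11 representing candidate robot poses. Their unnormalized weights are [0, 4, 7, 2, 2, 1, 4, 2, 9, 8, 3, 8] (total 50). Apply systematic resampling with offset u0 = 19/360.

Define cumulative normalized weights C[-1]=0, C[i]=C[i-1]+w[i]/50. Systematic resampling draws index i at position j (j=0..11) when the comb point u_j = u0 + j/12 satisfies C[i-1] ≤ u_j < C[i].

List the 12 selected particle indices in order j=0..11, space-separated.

C = [0, 2/25, 11/50, 13/50, 3/10, 8/25, 2/5, 11/25, 31/50, 39/50, 21/25, 1]
j=0: u_0=19/360 ∈ [0, 2/25) → index 1
j=1: u_1=49/360 ∈ [2/25, 11/50) → index 2
j=2: u_2=79/360 ∈ [2/25, 11/50) → index 2
j=3: u_3=109/360 ∈ [3/10, 8/25) → index 5
j=4: u_4=139/360 ∈ [8/25, 2/5) → index 6
j=5: u_5=169/360 ∈ [11/25, 31/50) → index 8
j=6: u_6=199/360 ∈ [11/25, 31/50) → index 8
j=7: u_7=229/360 ∈ [31/50, 39/50) → index 9
j=8: u_8=259/360 ∈ [31/50, 39/50) → index 9
j=9: u_9=289/360 ∈ [39/50, 21/25) → index 10
j=10: u_10=319/360 ∈ [21/25, 1) → index 11
j=11: u_11=349/360 ∈ [21/25, 1) → index 11

1 2 2 5 6 8 8 9 9 10 11 11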